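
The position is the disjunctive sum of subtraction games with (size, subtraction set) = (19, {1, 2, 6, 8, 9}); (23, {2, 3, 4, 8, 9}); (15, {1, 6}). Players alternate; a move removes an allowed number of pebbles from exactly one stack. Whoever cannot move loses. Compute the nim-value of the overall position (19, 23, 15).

Stack A, S = {1, 2, 6, 8, 9}:
G(0) = 0
G(1) = mex{0} = 1
G(2) = mex{1,0} = 2
G(3) = mex{2,1} = 0
G(4) = mex{0,2} = 1
G(5) = mex{1,0} = 2
G(6) = mex{2,1,0} = 3
G(7) = mex{3,2,1} = 0
G(8) = mex{0,3,2,0} = 1
G(9) = mex{1,0,0,1,0} = 2
G(10) = mex{2,1,1,2,1} = 0
G(11) = mex{0,2,2,0,2} = 1
G(12) = mex{1,0,3,1,0} = 2
G(13) = mex{2,1,0,2,1} = 3
G(14) = mex{3,2,1,3,2} = 0
G(15) = mex{0,3,2,0,3} = 1
G(16) = mex{1,0,0,1,0} = 2
G(17) = mex{2,1,1,2,1} = 0
G(18) = mex{0,2,2,0,2} = 1
G(19) = mex{1,0,3,1,0} = 2
G_A(19) = 2.
Stack B, S = {2, 3, 4, 8, 9}:
n :  0  1  2  3  4  5  6  7  8  9 10 11 12 13 14 15 16 17 18 19 20 21 22 23
G :  0  0  1  1  2  2  0  0  1  1  2  2  0  0  1  1  2  2  0  0  1  1  2  2
G_B(23) = 2.
Stack C, S = {1, 6}:
n :  0  1  2  3  4  5  6  7  8  9 10 11 12 13 14 15
G :  0  1  0  1  0  1  2  0  1  0  1  0  1  2  0  1
G_C(15) = 1.
Combined Grundy value = 2 ⊕ 2 ⊕ 1 = 1.

1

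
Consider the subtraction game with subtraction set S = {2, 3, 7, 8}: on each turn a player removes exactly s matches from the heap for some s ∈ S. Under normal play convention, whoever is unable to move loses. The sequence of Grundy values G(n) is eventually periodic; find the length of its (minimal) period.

G(0) = 0
G(1) = mex{} = 0
G(2) = mex{0} = 1
G(3) = mex{0,0} = 1
G(4) = mex{1,0} = 2
G(5) = mex{1,1} = 0
G(6) = mex{2,1} = 0
G(7) = mex{0,2,0} = 1
G(8) = mex{0,0,0,0} = 1
G(9) = mex{1,0,1,0} = 2
G(10) = mex{1,1,1,1} = 0
G(11) = mex{2,1,2,1} = 0
G(12) = mex{0,2,0,2} = 1
G(13) = mex{0,0,0,0} = 1
G(14) = mex{1,0,1,0} = 2
G(n+5) = G(n) holds for n = 0,…,7 (a full window of length max(S) = 8), so the sequence is purely periodic with period 5.

5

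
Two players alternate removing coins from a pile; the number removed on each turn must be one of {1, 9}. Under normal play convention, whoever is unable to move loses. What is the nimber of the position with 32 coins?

n :  0  1  2  3  4  5  6  7  8  9 10 11 12 13 14 15 16 17 18 19 20 21 22 23 24 25 26 27 28 29 30 31 32
G :  0  1  0  1  0  1  0  1  0  1  0  1  0  1  0  1  0  1  0  1  0  1  0  1  0  1  0  1  0  1  0  1  0

0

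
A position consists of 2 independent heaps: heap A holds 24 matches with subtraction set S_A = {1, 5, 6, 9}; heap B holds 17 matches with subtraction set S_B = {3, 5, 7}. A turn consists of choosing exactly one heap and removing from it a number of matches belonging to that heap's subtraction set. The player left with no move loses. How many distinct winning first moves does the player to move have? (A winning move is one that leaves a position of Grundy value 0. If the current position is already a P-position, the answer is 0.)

Heap A, S = {1, 5, 6, 9}:
n :  0  1  2  3  4  5  6  7  8  9 10 11 12 13 14 15 16 17 18 19 20 21 22 23 24
G :  0  1  0  1  0  1  2  3  2  3  2  3  0  1  0  1  0  1  2  3  2  3  2  3  0
G_A(24) = 0.
Heap B, S = {3, 5, 7}:
n :  0  1  2  3  4  5  6  7  8  9 10 11 12 13 14 15 16 17
G :  0  0  0  1  1  1  2  2  2  3  0  0  0  1  1  1  2  2
G_B(17) = 2.
Combined Grundy value = 0 ⊕ 2 = 2.
A winning move leaves total XOR = 0, i.e. changes one component's Grundy value g to g ⊕ X where X is the current total.
Heap A: need g' = 0⊕2 = 2. Options: 24−1→G=3, 24−5→G=3, 24−6→G=2, 24−9→G=1. Hits: 1.
Heap B: need g' = 2⊕2 = 0. Options: 17−3→G=1, 17−5→G=0, 17−7→G=0. Hits: 2.

3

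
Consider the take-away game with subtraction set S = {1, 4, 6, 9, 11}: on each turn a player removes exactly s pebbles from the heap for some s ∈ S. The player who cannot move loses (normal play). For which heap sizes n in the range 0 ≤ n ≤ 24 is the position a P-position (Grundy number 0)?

0, 2, 5, 7, 10, 12, 15, 17, 20, 22

G(0) = 0
G(1) = mex{0} = 1
G(2) = mex{1} = 0
G(3) = mex{0} = 1
G(4) = mex{1,0} = 2
G(5) = mex{2,1} = 0
G(6) = mex{0,0,0} = 1
G(7) = mex{1,1,1} = 0
G(8) = mex{0,2,0} = 1
G(9) = mex{1,0,1,0} = 2
G(10) = mex{2,1,2,1} = 0
G(11) = mex{0,0,0,0,0} = 1
G(12) = mex{1,1,1,1,1} = 0
G(13) = mex{0,2,0,2,0} = 1
G(14) = mex{1,0,1,0,1} = 2
G(15) = mex{2,1,2,1,2} = 0
G(16) = mex{0,0,0,0,0} = 1
G(17) = mex{1,1,1,1,1} = 0
G(18) = mex{0,2,0,2,0} = 1
G(19) = mex{1,0,1,0,1} = 2
G(20) = mex{2,1,2,1,2} = 0
G(21) = mex{0,0,0,0,0} = 1
G(22) = mex{1,1,1,1,1} = 0
G(23) = mex{0,2,0,2,0} = 1
G(24) = mex{1,0,1,0,1} = 2
P-positions are exactly the n with G(n) = 0.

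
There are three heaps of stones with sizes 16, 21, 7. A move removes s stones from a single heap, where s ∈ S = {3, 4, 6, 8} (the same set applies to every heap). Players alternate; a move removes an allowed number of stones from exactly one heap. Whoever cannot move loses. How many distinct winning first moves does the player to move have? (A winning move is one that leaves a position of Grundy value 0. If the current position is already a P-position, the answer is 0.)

All heaps use S = {3, 4, 6, 8}:
G(0) = 0
G(1) = mex{} = 0
G(2) = mex{} = 0
G(3) = mex{0} = 1
G(4) = mex{0,0} = 1
G(5) = mex{0,0} = 1
G(6) = mex{1,0,0} = 2
G(7) = mex{1,1,0} = 2
G(8) = mex{1,1,0,0} = 2
G(9) = mex{2,1,1,0} = 3
G(10) = mex{2,2,1,0} = 3
G(11) = mex{2,2,1,1} = 0
G(12) = mex{3,2,2,1} = 0
G(13) = mex{3,3,2,1} = 0
G(14) = mex{0,3,2,2} = 1
G(15) = mex{0,0,3,2} = 1
G(16) = mex{0,0,3,2} = 1
G(17) = mex{1,0,0,3} = 2
G(18) = mex{1,1,0,3} = 2
G(19) = mex{1,1,0,0} = 2
G(20) = mex{2,1,1,0} = 3
G(21) = mex{2,2,1,0} = 3
Heap A: G(16) = 1.
Heap B: G(21) = 3.
Heap C: G(7) = 2.
Combined Grundy value = 1 ⊕ 3 ⊕ 2 = 0.
A winning move leaves total XOR = 0, i.e. changes one component's Grundy value g to g ⊕ X where X is the current total.
Heap A: target g' = 1⊕0 = 1, but every legal move changes the Grundy value (mex property), so 0 moves.
Heap B: target g' = 3⊕0 = 3, but every legal move changes the Grundy value (mex property), so 0 moves.
Heap C: target g' = 2⊕0 = 2, but every legal move changes the Grundy value (mex property), so 0 moves.

0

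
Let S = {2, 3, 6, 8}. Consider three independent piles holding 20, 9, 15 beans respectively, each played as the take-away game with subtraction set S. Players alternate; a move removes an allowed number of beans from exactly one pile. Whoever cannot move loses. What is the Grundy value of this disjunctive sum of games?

All piles use S = {2, 3, 6, 8}:
G(0) = 0
G(1) = mex{} = 0
G(2) = mex{0} = 1
G(3) = mex{0,0} = 1
G(4) = mex{1,0} = 2
G(5) = mex{1,1} = 0
G(6) = mex{2,1,0} = 3
G(7) = mex{0,2,0} = 1
G(8) = mex{3,0,1,0} = 2
G(9) = mex{1,3,1,0} = 2
G(10) = mex{2,1,2,1} = 0
G(11) = mex{2,2,0,1} = 3
G(12) = mex{0,2,3,2} = 1
G(13) = mex{3,0,1,0} = 2
G(14) = mex{1,3,2,3} = 0
G(15) = mex{2,1,2,1} = 0
G(16) = mex{0,2,0,2} = 1
G(17) = mex{0,0,3,2} = 1
G(18) = mex{1,0,1,0} = 2
G(19) = mex{1,1,2,3} = 0
G(20) = mex{2,1,0,1} = 3
Pile A: G(20) = 3.
Pile B: G(9) = 2.
Pile C: G(15) = 0.
Combined Grundy value = 3 ⊕ 2 ⊕ 0 = 1.

1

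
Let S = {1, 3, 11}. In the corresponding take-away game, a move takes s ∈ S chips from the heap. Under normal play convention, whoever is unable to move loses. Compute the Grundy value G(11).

G(0) = 0
G(1) = mex{0} = 1
G(2) = mex{1} = 0
G(3) = mex{0,0} = 1
G(4) = mex{1,1} = 0
G(5) = mex{0,0} = 1
G(6) = mex{1,1} = 0
G(7) = mex{0,0} = 1
G(8) = mex{1,1} = 0
G(9) = mex{0,0} = 1
G(10) = mex{1,1} = 0
G(11) = mex{0,0,0} = 1

1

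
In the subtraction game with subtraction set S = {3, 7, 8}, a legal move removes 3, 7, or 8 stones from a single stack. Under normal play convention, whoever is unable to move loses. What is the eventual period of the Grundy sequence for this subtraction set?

5

G(0) = 0
G(1) = mex{} = 0
G(2) = mex{} = 0
G(3) = mex{0} = 1
G(4) = mex{0} = 1
G(5) = mex{0} = 1
G(6) = mex{1} = 0
G(7) = mex{1,0} = 2
G(8) = mex{1,0,0} = 2
G(9) = mex{0,0,0} = 1
G(10) = mex{2,1,0} = 3
G(11) = mex{2,1,1} = 0
G(12) = mex{1,1,1} = 0
G(13) = mex{3,0,1} = 2
G(14) = mex{0,2,0} = 1
G(15) = mex{0,2,2} = 1
G(16) = mex{2,1,2} = 0
G(17) = mex{1,3,1} = 0
G(18) = mex{1,0,3} = 2
G(19) = mex{0,0,0} = 1
G(20) = mex{0,2,0} = 1
G(21) = mex{2,1,2} = 0
G(22) = mex{1,1,1} = 0
G(23) = mex{1,0,1} = 2
G(24) = mex{0,0,0} = 1
G(25) = mex{0,2,0} = 1
From n = 11 onward G(n+5) = G(n); since this holds over max(S) = 8 consecutive positions the period is 5 (pre-period 11).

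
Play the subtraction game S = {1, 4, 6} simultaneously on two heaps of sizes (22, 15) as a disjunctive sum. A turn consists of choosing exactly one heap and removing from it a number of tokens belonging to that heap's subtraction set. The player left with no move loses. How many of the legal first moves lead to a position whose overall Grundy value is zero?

0

All heaps use S = {1, 4, 6}:
G(0) = 0
G(1) = mex{0} = 1
G(2) = mex{1} = 0
G(3) = mex{0} = 1
G(4) = mex{1,0} = 2
G(5) = mex{2,1} = 0
G(6) = mex{0,0,0} = 1
G(7) = mex{1,1,1} = 0
G(8) = mex{0,2,0} = 1
G(9) = mex{1,0,1} = 2
G(10) = mex{2,1,2} = 0
G(11) = mex{0,0,0} = 1
G(12) = mex{1,1,1} = 0
G(13) = mex{0,2,0} = 1
G(14) = mex{1,0,1} = 2
G(15) = mex{2,1,2} = 0
G(16) = mex{0,0,0} = 1
G(17) = mex{1,1,1} = 0
G(18) = mex{0,2,0} = 1
G(19) = mex{1,0,1} = 2
G(20) = mex{2,1,2} = 0
G(21) = mex{0,0,0} = 1
G(22) = mex{1,1,1} = 0
Heap A: G(22) = 0.
Heap B: G(15) = 0.
Combined Grundy value = 0 ⊕ 0 = 0.
A winning move leaves total XOR = 0, i.e. changes one component's Grundy value g to g ⊕ X where X is the current total.
Heap A: target g' = 0⊕0 = 0, but every legal move changes the Grundy value (mex property), so 0 moves.
Heap B: target g' = 0⊕0 = 0, but every legal move changes the Grundy value (mex property), so 0 moves.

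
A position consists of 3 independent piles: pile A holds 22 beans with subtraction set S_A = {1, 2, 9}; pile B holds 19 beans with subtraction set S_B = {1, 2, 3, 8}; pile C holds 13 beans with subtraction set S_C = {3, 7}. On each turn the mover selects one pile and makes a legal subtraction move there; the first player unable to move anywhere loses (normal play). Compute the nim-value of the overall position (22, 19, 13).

Pile A, S = {1, 2, 9}:
G(0) = 0
G(1) = mex{0} = 1
G(2) = mex{1,0} = 2
G(3) = mex{2,1} = 0
G(4) = mex{0,2} = 1
G(5) = mex{1,0} = 2
G(6) = mex{2,1} = 0
G(7) = mex{0,2} = 1
G(8) = mex{1,0} = 2
G(9) = mex{2,1,0} = 3
G(10) = mex{3,2,1} = 0
G(11) = mex{0,3,2} = 1
G(12) = mex{1,0,0} = 2
G(13) = mex{2,1,1} = 0
G(14) = mex{0,2,2} = 1
G(15) = mex{1,0,0} = 2
G(16) = mex{2,1,1} = 0
G(17) = mex{0,2,2} = 1
G(18) = mex{1,0,3} = 2
G(19) = mex{2,1,0} = 3
G(20) = mex{3,2,1} = 0
G(21) = mex{0,3,2} = 1
G(22) = mex{1,0,0} = 2
G_A(22) = 2.
Pile B, S = {1, 2, 3, 8}:
G(0) = 0
G(1) = mex{0} = 1
G(2) = mex{1,0} = 2
G(3) = mex{2,1,0} = 3
G(4) = mex{3,2,1} = 0
G(5) = mex{0,3,2} = 1
G(6) = mex{1,0,3} = 2
G(7) = mex{2,1,0} = 3
G(8) = mex{3,2,1,0} = 4
G(9) = mex{4,3,2,1} = 0
G(10) = mex{0,4,3,2} = 1
G(11) = mex{1,0,4,3} = 2
G(12) = mex{2,1,0,0} = 3
G(13) = mex{3,2,1,1} = 0
G(14) = mex{0,3,2,2} = 1
G(15) = mex{1,0,3,3} = 2
G(16) = mex{2,1,0,4} = 3
G(17) = mex{3,2,1,0} = 4
G(18) = mex{4,3,2,1} = 0
G(19) = mex{0,4,3,2} = 1
G_B(19) = 1.
Pile C, S = {3, 7}:
n :  0  1  2  3  4  5  6  7  8  9 10 11 12 13
G :  0  0  0  1  1  1  0  2  2  1  0  0  0  1
G_C(13) = 1.
Combined Grundy value = 2 ⊕ 1 ⊕ 1 = 2.

2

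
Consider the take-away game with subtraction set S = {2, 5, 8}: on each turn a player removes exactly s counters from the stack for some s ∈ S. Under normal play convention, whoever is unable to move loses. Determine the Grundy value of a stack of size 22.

G(0) = 0
G(1) = mex{} = 0
G(2) = mex{0} = 1
G(3) = mex{0} = 1
G(4) = mex{1} = 0
G(5) = mex{1,0} = 2
G(6) = mex{0,0} = 1
G(7) = mex{2,1} = 0
G(8) = mex{1,1,0} = 2
G(9) = mex{0,0,0} = 1
G(10) = mex{2,2,1} = 0
G(11) = mex{1,1,1} = 0
G(12) = mex{0,0,0} = 1
G(13) = mex{0,2,2} = 1
G(14) = mex{1,1,1} = 0
G(15) = mex{1,0,0} = 2
G(16) = mex{0,0,2} = 1
G(17) = mex{2,1,1} = 0
G(18) = mex{1,1,0} = 2
G(19) = mex{0,0,0} = 1
G(20) = mex{2,2,1} = 0
G(21) = mex{1,1,1} = 0
G(22) = mex{0,0,0} = 1

1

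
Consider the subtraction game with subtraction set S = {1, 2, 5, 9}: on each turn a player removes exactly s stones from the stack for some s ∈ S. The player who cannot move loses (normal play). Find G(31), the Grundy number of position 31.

G(0) = 0
G(1) = mex{0} = 1
G(2) = mex{1,0} = 2
G(3) = mex{2,1} = 0
G(4) = mex{0,2} = 1
G(5) = mex{1,0,0} = 2
G(6) = mex{2,1,1} = 0
G(7) = mex{0,2,2} = 1
G(8) = mex{1,0,0} = 2
G(9) = mex{2,1,1,0} = 3
G(10) = mex{3,2,2,1} = 0
G(11) = mex{0,3,0,2} = 1
G(12) = mex{1,0,1,0} = 2
G(13) = mex{2,1,2,1} = 0
G(14) = mex{0,2,3,2} = 1
G(15) = mex{1,0,0,0} = 2
G(16) = mex{2,1,1,1} = 0
G(17) = mex{0,2,2,2} = 1
G(18) = mex{1,0,0,3} = 2
G(19) = mex{2,1,1,0} = 3
G(20) = mex{3,2,2,1} = 0
G(21) = mex{0,3,0,2} = 1
G(22) = mex{1,0,1,0} = 2
G(23) = mex{2,1,2,1} = 0
G(24) = mex{0,2,3,2} = 1
G(25) = mex{1,0,0,0} = 2
G(26) = mex{2,1,1,1} = 0
G(27) = mex{0,2,2,2} = 1
G(28) = mex{1,0,0,3} = 2
G(29) = mex{2,1,1,0} = 3
G(30) = mex{3,2,2,1} = 0
G(31) = mex{0,3,0,2} = 1

1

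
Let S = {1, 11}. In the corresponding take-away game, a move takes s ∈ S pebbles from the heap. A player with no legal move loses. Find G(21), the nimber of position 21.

1

n :  0  1  2  3  4  5  6  7  8  9 10 11 12 13 14 15 16 17 18 19 20 21
G :  0  1  0  1  0  1  0  1  0  1  0  1  0  1  0  1  0  1  0  1  0  1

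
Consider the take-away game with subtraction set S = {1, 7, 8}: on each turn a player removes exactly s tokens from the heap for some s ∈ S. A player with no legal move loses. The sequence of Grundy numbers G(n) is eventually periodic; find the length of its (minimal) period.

n :  0  1  2  3  4  5  6  7  8  9 10 11 12 13 14 15 16 17 18 19 20 21 22 23 24 25 26 27 28 29 30 31
G :  0  1  0  1  0  1  0  1  2  3  2  3  2  3  2  0  1  0  1  0  1  0  1  2  3  2  3  2  3  2  0  1
G(n+15) = G(n) holds for n = 0,…,7 (a full window of length max(S) = 8), so the sequence is purely periodic with period 15.

15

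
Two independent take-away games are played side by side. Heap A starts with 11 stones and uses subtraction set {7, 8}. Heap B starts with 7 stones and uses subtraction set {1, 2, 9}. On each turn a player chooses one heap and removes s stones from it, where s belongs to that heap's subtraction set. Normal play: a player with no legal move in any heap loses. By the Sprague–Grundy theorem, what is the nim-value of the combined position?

0

Heap A, S = {7, 8}:
n :  0  1  2  3  4  5  6  7  8  9 10 11
G :  0  0  0  0  0  0  0  1  1  1  1  1
G_A(11) = 1.
Heap B, S = {1, 2, 9}:
n : 0 1 2 3 4 5 6 7
G : 0 1 2 0 1 2 0 1
G_B(7) = 1.
Combined Grundy value = 1 ⊕ 1 = 0.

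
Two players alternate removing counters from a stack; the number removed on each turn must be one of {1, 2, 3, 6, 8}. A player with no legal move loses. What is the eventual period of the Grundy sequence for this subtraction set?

n :  0  1  2  3  4  5  6  7  8  9 10 11 12 13 14 15 16 17 18 19
G :  0  1  2  3  0  1  2  3  4  0  1  2  3  0  1  2  3  4  0  1
G(n+9) = G(n) holds for n = 0,…,7 (a full window of length max(S) = 8), so the sequence is purely periodic with period 9.

9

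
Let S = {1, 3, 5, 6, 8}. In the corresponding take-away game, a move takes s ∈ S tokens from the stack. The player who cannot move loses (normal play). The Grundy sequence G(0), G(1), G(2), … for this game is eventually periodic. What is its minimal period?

11

G(0) = 0
G(1) = mex{0} = 1
G(2) = mex{1} = 0
G(3) = mex{0,0} = 1
G(4) = mex{1,1} = 0
G(5) = mex{0,0,0} = 1
G(6) = mex{1,1,1,0} = 2
G(7) = mex{2,0,0,1} = 3
G(8) = mex{3,1,1,0,0} = 2
G(9) = mex{2,2,0,1,1} = 3
G(10) = mex{3,3,1,0,0} = 2
G(11) = mex{2,2,2,1,1} = 0
G(12) = mex{0,3,3,2,0} = 1
G(13) = mex{1,2,2,3,1} = 0
G(14) = mex{0,0,3,2,2} = 1
G(15) = mex{1,1,2,3,3} = 0
G(16) = mex{0,0,0,2,2} = 1
G(17) = mex{1,1,1,0,3} = 2
G(18) = mex{2,0,0,1,2} = 3
G(19) = mex{3,1,1,0,0} = 2
G(20) = mex{2,2,0,1,1} = 3
G(21) = mex{3,3,1,0,0} = 2
G(22) = mex{2,2,2,1,1} = 0
G(23) = mex{0,3,3,2,0} = 1
G(n+11) = G(n) holds for n = 0,…,7 (a full window of length max(S) = 8), so the sequence is purely periodic with period 11.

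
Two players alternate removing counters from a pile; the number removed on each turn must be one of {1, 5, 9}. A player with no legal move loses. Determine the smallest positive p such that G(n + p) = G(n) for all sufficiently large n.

G(0) = 0
G(1) = mex{0} = 1
G(2) = mex{1} = 0
G(3) = mex{0} = 1
G(4) = mex{1} = 0
G(5) = mex{0,0} = 1
G(6) = mex{1,1} = 0
G(7) = mex{0,0} = 1
G(8) = mex{1,1} = 0
G(9) = mex{0,0,0} = 1
G(10) = mex{1,1,1} = 0
G(11) = mex{0,0,0} = 1
G(12) = mex{1,1,1} = 0
G(13) = mex{0,0,0} = 1
G(14) = mex{1,1,1} = 0
G(n+2) = G(n) holds for n = 0,…,8 (a full window of length max(S) = 9), so the sequence is purely periodic with period 2.

2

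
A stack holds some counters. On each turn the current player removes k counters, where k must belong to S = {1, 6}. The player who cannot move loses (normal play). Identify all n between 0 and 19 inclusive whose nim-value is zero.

G(0) = 0
G(1) = mex{0} = 1
G(2) = mex{1} = 0
G(3) = mex{0} = 1
G(4) = mex{1} = 0
G(5) = mex{0} = 1
G(6) = mex{1,0} = 2
G(7) = mex{2,1} = 0
G(8) = mex{0,0} = 1
G(9) = mex{1,1} = 0
G(10) = mex{0,0} = 1
G(11) = mex{1,1} = 0
G(12) = mex{0,2} = 1
G(13) = mex{1,0} = 2
G(14) = mex{2,1} = 0
G(15) = mex{0,0} = 1
G(16) = mex{1,1} = 0
G(17) = mex{0,0} = 1
G(18) = mex{1,1} = 0
G(19) = mex{0,2} = 1
P-positions are exactly the n with G(n) = 0.

0, 2, 4, 7, 9, 11, 14, 16, 18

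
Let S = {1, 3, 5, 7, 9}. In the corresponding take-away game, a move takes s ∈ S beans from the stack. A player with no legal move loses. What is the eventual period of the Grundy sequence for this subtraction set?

n :  0  1  2  3  4  5  6  7  8  9 10 11 12 13 14
G :  0  1  0  1  0  1  0  1  0  1  0  1  0  1  0
G(n+2) = G(n) holds for n = 0,…,8 (a full window of length max(S) = 9), so the sequence is purely periodic with period 2.

2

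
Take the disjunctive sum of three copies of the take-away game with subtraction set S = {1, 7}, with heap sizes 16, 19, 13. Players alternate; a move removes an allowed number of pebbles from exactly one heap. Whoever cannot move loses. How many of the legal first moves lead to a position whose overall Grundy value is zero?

All heaps use S = {1, 7}:
G(0) = 0
G(1) = mex{0} = 1
G(2) = mex{1} = 0
G(3) = mex{0} = 1
G(4) = mex{1} = 0
G(5) = mex{0} = 1
G(6) = mex{1} = 0
G(7) = mex{0,0} = 1
G(8) = mex{1,1} = 0
G(9) = mex{0,0} = 1
G(10) = mex{1,1} = 0
G(11) = mex{0,0} = 1
G(12) = mex{1,1} = 0
G(13) = mex{0,0} = 1
G(14) = mex{1,1} = 0
G(15) = mex{0,0} = 1
G(16) = mex{1,1} = 0
G(17) = mex{0,0} = 1
G(18) = mex{1,1} = 0
G(19) = mex{0,0} = 1
Heap A: G(16) = 0.
Heap B: G(19) = 1.
Heap C: G(13) = 1.
Combined Grundy value = 0 ⊕ 1 ⊕ 1 = 0.
A winning move leaves total XOR = 0, i.e. changes one component's Grundy value g to g ⊕ X where X is the current total.
Heap A: target g' = 0⊕0 = 0, but every legal move changes the Grundy value (mex property), so 0 moves.
Heap B: target g' = 1⊕0 = 1, but every legal move changes the Grundy value (mex property), so 0 moves.
Heap C: target g' = 1⊕0 = 1, but every legal move changes the Grundy value (mex property), so 0 moves.

0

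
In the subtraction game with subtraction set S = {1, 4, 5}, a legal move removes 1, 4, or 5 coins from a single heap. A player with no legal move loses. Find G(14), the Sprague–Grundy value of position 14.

G(0) = 0
G(1) = mex{0} = 1
G(2) = mex{1} = 0
G(3) = mex{0} = 1
G(4) = mex{1,0} = 2
G(5) = mex{2,1,0} = 3
G(6) = mex{3,0,1} = 2
G(7) = mex{2,1,0} = 3
G(8) = mex{3,2,1} = 0
G(9) = mex{0,3,2} = 1
G(10) = mex{1,2,3} = 0
G(11) = mex{0,3,2} = 1
G(12) = mex{1,0,3} = 2
G(13) = mex{2,1,0} = 3
G(14) = mex{3,0,1} = 2

2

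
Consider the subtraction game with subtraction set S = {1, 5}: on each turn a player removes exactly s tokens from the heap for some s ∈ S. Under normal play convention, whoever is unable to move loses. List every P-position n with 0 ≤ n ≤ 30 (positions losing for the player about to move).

0, 2, 4, 6, 8, 10, 12, 14, 16, 18, 20, 22, 24, 26, 28, 30

G(0) = 0
G(1) = mex{0} = 1
G(2) = mex{1} = 0
G(3) = mex{0} = 1
G(4) = mex{1} = 0
G(5) = mex{0,0} = 1
G(6) = mex{1,1} = 0
G(7) = mex{0,0} = 1
G(8) = mex{1,1} = 0
G(9) = mex{0,0} = 1
G(10) = mex{1,1} = 0
G(11) = mex{0,0} = 1
G(12) = mex{1,1} = 0
G(13) = mex{0,0} = 1
G(14) = mex{1,1} = 0
G(15) = mex{0,0} = 1
G(16) = mex{1,1} = 0
G(17) = mex{0,0} = 1
G(18) = mex{1,1} = 0
G(19) = mex{0,0} = 1
G(20) = mex{1,1} = 0
G(21) = mex{0,0} = 1
G(22) = mex{1,1} = 0
G(23) = mex{0,0} = 1
G(24) = mex{1,1} = 0
G(25) = mex{0,0} = 1
G(26) = mex{1,1} = 0
G(27) = mex{0,0} = 1
G(28) = mex{1,1} = 0
G(29) = mex{0,0} = 1
G(30) = mex{1,1} = 0
P-positions are exactly the n with G(n) = 0.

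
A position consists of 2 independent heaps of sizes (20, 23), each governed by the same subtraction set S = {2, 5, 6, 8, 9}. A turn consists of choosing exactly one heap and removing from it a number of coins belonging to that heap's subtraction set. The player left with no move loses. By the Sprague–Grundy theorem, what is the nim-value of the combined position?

All heaps use S = {2, 5, 6, 8, 9}:
G(0) = 0
G(1) = mex{} = 0
G(2) = mex{0} = 1
G(3) = mex{0} = 1
G(4) = mex{1} = 0
G(5) = mex{1,0} = 2
G(6) = mex{0,0,0} = 1
G(7) = mex{2,1,0} = 3
G(8) = mex{1,1,1,0} = 2
G(9) = mex{3,0,1,0,0} = 2
G(10) = mex{2,2,0,1,0} = 3
G(11) = mex{2,1,2,1,1} = 0
G(12) = mex{3,3,1,0,1} = 2
G(13) = mex{0,2,3,2,0} = 1
G(14) = mex{2,2,2,1,2} = 0
G(15) = mex{1,3,2,3,1} = 0
G(16) = mex{0,0,3,2,3} = 1
G(17) = mex{0,2,0,2,2} = 1
G(18) = mex{1,1,2,3,2} = 0
G(19) = mex{1,0,1,0,3} = 2
G(20) = mex{0,0,0,2,0} = 1
G(21) = mex{2,1,0,1,2} = 3
G(22) = mex{1,1,1,0,1} = 2
G(23) = mex{3,0,1,0,0} = 2
Heap A: G(20) = 1.
Heap B: G(23) = 2.
Combined Grundy value = 1 ⊕ 2 = 3.

3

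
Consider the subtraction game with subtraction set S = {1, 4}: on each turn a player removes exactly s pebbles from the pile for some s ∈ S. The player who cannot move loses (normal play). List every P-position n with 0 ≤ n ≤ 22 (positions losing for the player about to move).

n :  0  1  2  3  4  5  6  7  8  9 10 11 12 13 14 15 16 17 18 19 20 21 22
G :  0  1  0  1  2  0  1  0  1  2  0  1  0  1  2  0  1  0  1  2  0  1  0
P-positions are exactly the n with G(n) = 0.

0, 2, 5, 7, 10, 12, 15, 17, 20, 22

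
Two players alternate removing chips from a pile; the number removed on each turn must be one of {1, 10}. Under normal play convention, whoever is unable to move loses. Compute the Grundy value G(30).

0

G(0) = 0
G(1) = mex{0} = 1
G(2) = mex{1} = 0
G(3) = mex{0} = 1
G(4) = mex{1} = 0
G(5) = mex{0} = 1
G(6) = mex{1} = 0
G(7) = mex{0} = 1
G(8) = mex{1} = 0
G(9) = mex{0} = 1
G(10) = mex{1,0} = 2
G(11) = mex{2,1} = 0
G(12) = mex{0,0} = 1
G(13) = mex{1,1} = 0
G(14) = mex{0,0} = 1
G(15) = mex{1,1} = 0
G(16) = mex{0,0} = 1
G(17) = mex{1,1} = 0
G(18) = mex{0,0} = 1
G(19) = mex{1,1} = 0
G(20) = mex{0,2} = 1
G(21) = mex{1,0} = 2
G(22) = mex{2,1} = 0
G(23) = mex{0,0} = 1
G(24) = mex{1,1} = 0
G(25) = mex{0,0} = 1
G(26) = mex{1,1} = 0
G(27) = mex{0,0} = 1
G(28) = mex{1,1} = 0
G(29) = mex{0,0} = 1
G(30) = mex{1,1} = 0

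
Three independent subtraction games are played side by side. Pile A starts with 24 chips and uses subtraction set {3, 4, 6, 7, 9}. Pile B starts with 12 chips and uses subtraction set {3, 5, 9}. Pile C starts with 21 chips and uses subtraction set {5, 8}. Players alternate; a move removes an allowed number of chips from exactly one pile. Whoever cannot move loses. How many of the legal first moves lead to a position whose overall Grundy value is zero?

Pile A, S = {3, 4, 6, 7, 9}:
G(0) = 0
G(1) = mex{} = 0
G(2) = mex{} = 0
G(3) = mex{0} = 1
G(4) = mex{0,0} = 1
G(5) = mex{0,0} = 1
G(6) = mex{1,0,0} = 2
G(7) = mex{1,1,0,0} = 2
G(8) = mex{1,1,0,0} = 2
G(9) = mex{2,1,1,0,0} = 3
G(10) = mex{2,2,1,1,0} = 3
G(11) = mex{2,2,1,1,0} = 3
G(12) = mex{3,2,2,1,1} = 0
G(13) = mex{3,3,2,2,1} = 0
G(14) = mex{3,3,2,2,1} = 0
G(15) = mex{0,3,3,2,2} = 1
G(16) = mex{0,0,3,3,2} = 1
G(17) = mex{0,0,3,3,2} = 1
G(18) = mex{1,0,0,3,3} = 2
G(19) = mex{1,1,0,0,3} = 2
G(20) = mex{1,1,0,0,3} = 2
G(21) = mex{2,1,1,0,0} = 3
G(22) = mex{2,2,1,1,0} = 3
G(23) = mex{2,2,1,1,0} = 3
G(24) = mex{3,2,2,1,1} = 0
G_A(24) = 0.
Pile B, S = {3, 5, 9}:
n :  0  1  2  3  4  5  6  7  8  9 10 11 12
G :  0  0  0  1  1  1  2  2  0  3  3  1  0
G_B(12) = 0.
Pile C, S = {5, 8}:
G(0) = 0
G(1) = mex{} = 0
G(2) = mex{} = 0
G(3) = mex{} = 0
G(4) = mex{} = 0
G(5) = mex{0} = 1
G(6) = mex{0} = 1
G(7) = mex{0} = 1
G(8) = mex{0,0} = 1
G(9) = mex{0,0} = 1
G(10) = mex{1,0} = 2
G(11) = mex{1,0} = 2
G(12) = mex{1,0} = 2
G(13) = mex{1,1} = 0
G(14) = mex{1,1} = 0
G(15) = mex{2,1} = 0
G(16) = mex{2,1} = 0
G(17) = mex{2,1} = 0
G(18) = mex{0,2} = 1
G(19) = mex{0,2} = 1
G(20) = mex{0,2} = 1
G(21) = mex{0,0} = 1
G_C(21) = 1.
Combined Grundy value = 0 ⊕ 0 ⊕ 1 = 1.
A winning move leaves total XOR = 0, i.e. changes one component's Grundy value g to g ⊕ X where X is the current total.
Pile A: need g' = 0⊕1 = 1. Options: 24−3→G=3, 24−4→G=2, 24−6→G=2, 24−7→G=1, 24−9→G=1. Hits: 2.
Pile B: need g' = 0⊕1 = 1. Options: 12−3→G=3, 12−5→G=2, 12−9→G=1. Hits: 1.
Pile C: need g' = 1⊕1 = 0. Options: 21−5→G=0, 21−8→G=0. Hits: 2.

5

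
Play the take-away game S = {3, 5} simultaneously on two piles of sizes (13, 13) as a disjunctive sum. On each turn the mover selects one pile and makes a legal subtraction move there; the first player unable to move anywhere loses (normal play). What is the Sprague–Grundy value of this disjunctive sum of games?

All piles use S = {3, 5}:
n :  0  1  2  3  4  5  6  7  8  9 10 11 12 13
G :  0  0  0  1  1  1  2  2  0  0  0  1  1  1
Pile A: G(13) = 1.
Pile B: G(13) = 1.
Combined Grundy value = 1 ⊕ 1 = 0.

0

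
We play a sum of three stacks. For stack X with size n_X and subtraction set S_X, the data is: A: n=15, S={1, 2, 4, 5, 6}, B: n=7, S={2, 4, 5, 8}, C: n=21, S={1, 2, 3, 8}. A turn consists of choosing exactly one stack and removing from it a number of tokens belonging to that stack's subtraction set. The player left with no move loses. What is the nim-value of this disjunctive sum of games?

1

Stack A, S = {1, 2, 4, 5, 6}:
n :  0  1  2  3  4  5  6  7  8  9 10 11 12 13 14 15
G :  0  1  2  0  1  2  3  4  5  3  0  1  2  0  1  2
G_A(15) = 2.
Stack B, S = {2, 4, 5, 8}:
n : 0 1 2 3 4 5 6 7
G : 0 0 1 1 2 2 3 0
G_B(7) = 0.
Stack C, S = {1, 2, 3, 8}:
n :  0  1  2  3  4  5  6  7  8  9 10 11 12 13 14 15 16 17 18 19 20 21
G :  0  1  2  3  0  1  2  3  4  0  1  2  3  0  1  2  3  4  0  1  2  3
G_C(21) = 3.
Combined Grundy value = 2 ⊕ 0 ⊕ 3 = 1.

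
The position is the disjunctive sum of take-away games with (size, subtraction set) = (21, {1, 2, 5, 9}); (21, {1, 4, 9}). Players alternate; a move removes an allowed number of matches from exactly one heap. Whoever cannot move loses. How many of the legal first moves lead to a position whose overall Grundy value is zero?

0

Heap A, S = {1, 2, 5, 9}:
G(0) = 0
G(1) = mex{0} = 1
G(2) = mex{1,0} = 2
G(3) = mex{2,1} = 0
G(4) = mex{0,2} = 1
G(5) = mex{1,0,0} = 2
G(6) = mex{2,1,1} = 0
G(7) = mex{0,2,2} = 1
G(8) = mex{1,0,0} = 2
G(9) = mex{2,1,1,0} = 3
G(10) = mex{3,2,2,1} = 0
G(11) = mex{0,3,0,2} = 1
G(12) = mex{1,0,1,0} = 2
G(13) = mex{2,1,2,1} = 0
G(14) = mex{0,2,3,2} = 1
G(15) = mex{1,0,0,0} = 2
G(16) = mex{2,1,1,1} = 0
G(17) = mex{0,2,2,2} = 1
G(18) = mex{1,0,0,3} = 2
G(19) = mex{2,1,1,0} = 3
G(20) = mex{3,2,2,1} = 0
G(21) = mex{0,3,0,2} = 1
G_A(21) = 1.
Heap B, S = {1, 4, 9}:
n :  0  1  2  3  4  5  6  7  8  9 10 11 12 13 14 15 16 17 18 19 20 21
G :  0  1  0  1  2  0  1  0  1  2  0  1  0  1  2  0  1  0  1  2  0  1
G_B(21) = 1.
Combined Grundy value = 1 ⊕ 1 = 0.
A winning move leaves total XOR = 0, i.e. changes one component's Grundy value g to g ⊕ X where X is the current total.
Heap A: target g' = 1⊕0 = 1, but every legal move changes the Grundy value (mex property), so 0 moves.
Heap B: target g' = 1⊕0 = 1, but every legal move changes the Grundy value (mex property), so 0 moves.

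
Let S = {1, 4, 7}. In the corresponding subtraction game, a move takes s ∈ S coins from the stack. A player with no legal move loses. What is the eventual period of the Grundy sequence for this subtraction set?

8

G(0) = 0
G(1) = mex{0} = 1
G(2) = mex{1} = 0
G(3) = mex{0} = 1
G(4) = mex{1,0} = 2
G(5) = mex{2,1} = 0
G(6) = mex{0,0} = 1
G(7) = mex{1,1,0} = 2
G(8) = mex{2,2,1} = 0
G(9) = mex{0,0,0} = 1
G(10) = mex{1,1,1} = 0
G(11) = mex{0,2,2} = 1
G(12) = mex{1,0,0} = 2
G(13) = mex{2,1,1} = 0
G(14) = mex{0,0,2} = 1
G(15) = mex{1,1,0} = 2
G(16) = mex{2,2,1} = 0
G(17) = mex{0,0,0} = 1
G(n+8) = G(n) holds for n = 0,…,6 (a full window of length max(S) = 7), so the sequence is purely periodic with period 8.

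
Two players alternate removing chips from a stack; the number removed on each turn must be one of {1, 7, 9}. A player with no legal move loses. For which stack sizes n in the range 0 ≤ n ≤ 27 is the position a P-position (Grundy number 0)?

0, 2, 4, 6, 8, 10, 12, 14, 16, 18, 20, 22, 24, 26

n :  0  1  2  3  4  5  6  7  8  9 10 11 12 13 14 15 16 17 18 19 20 21 22 23 24 25 26 27
G :  0  1  0  1  0  1  0  1  0  1  0  1  0  1  0  1  0  1  0  1  0  1  0  1  0  1  0  1
P-positions are exactly the n with G(n) = 0.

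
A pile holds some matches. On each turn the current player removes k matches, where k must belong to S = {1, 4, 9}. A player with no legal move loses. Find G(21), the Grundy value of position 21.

G(0) = 0
G(1) = mex{0} = 1
G(2) = mex{1} = 0
G(3) = mex{0} = 1
G(4) = mex{1,0} = 2
G(5) = mex{2,1} = 0
G(6) = mex{0,0} = 1
G(7) = mex{1,1} = 0
G(8) = mex{0,2} = 1
G(9) = mex{1,0,0} = 2
G(10) = mex{2,1,1} = 0
G(11) = mex{0,0,0} = 1
G(12) = mex{1,1,1} = 0
G(13) = mex{0,2,2} = 1
G(14) = mex{1,0,0} = 2
G(15) = mex{2,1,1} = 0
G(16) = mex{0,0,0} = 1
G(17) = mex{1,1,1} = 0
G(18) = mex{0,2,2} = 1
G(19) = mex{1,0,0} = 2
G(20) = mex{2,1,1} = 0
G(21) = mex{0,0,0} = 1

1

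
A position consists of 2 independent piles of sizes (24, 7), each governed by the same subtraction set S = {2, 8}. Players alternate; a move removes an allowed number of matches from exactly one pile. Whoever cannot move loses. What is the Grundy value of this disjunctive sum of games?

1

All piles use S = {2, 8}:
G(0) = 0
G(1) = mex{} = 0
G(2) = mex{0} = 1
G(3) = mex{0} = 1
G(4) = mex{1} = 0
G(5) = mex{1} = 0
G(6) = mex{0} = 1
G(7) = mex{0} = 1
G(8) = mex{1,0} = 2
G(9) = mex{1,0} = 2
G(10) = mex{2,1} = 0
G(11) = mex{2,1} = 0
G(12) = mex{0,0} = 1
G(13) = mex{0,0} = 1
G(14) = mex{1,1} = 0
G(15) = mex{1,1} = 0
G(16) = mex{0,2} = 1
G(17) = mex{0,2} = 1
G(18) = mex{1,0} = 2
G(19) = mex{1,0} = 2
G(20) = mex{2,1} = 0
G(21) = mex{2,1} = 0
G(22) = mex{0,0} = 1
G(23) = mex{0,0} = 1
G(24) = mex{1,1} = 0
Pile A: G(24) = 0.
Pile B: G(7) = 1.
Combined Grundy value = 0 ⊕ 1 = 1.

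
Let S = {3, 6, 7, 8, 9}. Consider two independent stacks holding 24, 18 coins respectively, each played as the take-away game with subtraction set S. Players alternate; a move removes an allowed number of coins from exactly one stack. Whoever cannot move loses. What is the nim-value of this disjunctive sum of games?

All stacks use S = {3, 6, 7, 8, 9}:
n :  0  1  2  3  4  5  6  7  8  9 10 11 12 13 14 15 16 17 18 19 20 21 22 23 24
G :  0  0  0  1  1  1  2  2  2  3  3  3  0  0  0  1  1  1  2  2  2  3  3  3  0
Stack A: G(24) = 0.
Stack B: G(18) = 2.
Combined Grundy value = 0 ⊕ 2 = 2.

2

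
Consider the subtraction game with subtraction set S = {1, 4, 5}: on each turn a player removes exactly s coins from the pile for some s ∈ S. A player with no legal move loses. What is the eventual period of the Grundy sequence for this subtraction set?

G(0) = 0
G(1) = mex{0} = 1
G(2) = mex{1} = 0
G(3) = mex{0} = 1
G(4) = mex{1,0} = 2
G(5) = mex{2,1,0} = 3
G(6) = mex{3,0,1} = 2
G(7) = mex{2,1,0} = 3
G(8) = mex{3,2,1} = 0
G(9) = mex{0,3,2} = 1
G(10) = mex{1,2,3} = 0
G(11) = mex{0,3,2} = 1
G(12) = mex{1,0,3} = 2
G(13) = mex{2,1,0} = 3
G(14) = mex{3,0,1} = 2
G(15) = mex{2,1,0} = 3
G(16) = mex{3,2,1} = 0
G(17) = mex{0,3,2} = 1
G(n+8) = G(n) holds for n = 0,…,4 (a full window of length max(S) = 5), so the sequence is purely periodic with period 8.

8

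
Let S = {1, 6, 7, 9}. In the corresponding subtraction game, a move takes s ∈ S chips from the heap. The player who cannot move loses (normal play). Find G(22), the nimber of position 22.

2

n :  0  1  2  3  4  5  6  7  8  9 10 11 12 13 14 15 16 17 18 19 20 21 22
G :  0  1  0  1  0  1  2  3  2  3  2  3  0  1  0  1  0  1  2  3  2  3  2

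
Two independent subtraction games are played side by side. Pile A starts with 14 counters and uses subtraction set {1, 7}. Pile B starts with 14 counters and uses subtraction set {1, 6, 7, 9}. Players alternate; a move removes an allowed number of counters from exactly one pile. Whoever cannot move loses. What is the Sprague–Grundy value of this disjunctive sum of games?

Pile A, S = {1, 7}:
G(0) = 0
G(1) = mex{0} = 1
G(2) = mex{1} = 0
G(3) = mex{0} = 1
G(4) = mex{1} = 0
G(5) = mex{0} = 1
G(6) = mex{1} = 0
G(7) = mex{0,0} = 1
G(8) = mex{1,1} = 0
G(9) = mex{0,0} = 1
G(10) = mex{1,1} = 0
G(11) = mex{0,0} = 1
G(12) = mex{1,1} = 0
G(13) = mex{0,0} = 1
G(14) = mex{1,1} = 0
G_A(14) = 0.
Pile B, S = {1, 6, 7, 9}:
n :  0  1  2  3  4  5  6  7  8  9 10 11 12 13 14
G :  0  1  0  1  0  1  2  3  2  3  2  3  0  1  0
G_B(14) = 0.
Combined Grundy value = 0 ⊕ 0 = 0.

0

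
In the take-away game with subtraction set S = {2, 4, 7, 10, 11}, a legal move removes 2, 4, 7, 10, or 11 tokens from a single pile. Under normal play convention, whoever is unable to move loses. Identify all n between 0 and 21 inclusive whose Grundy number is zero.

n :  0  1  2  3  4  5  6  7  8  9 10 11 12 13 14 15 16 17 18 19 20 21
G :  0  0  1  1  2  2  0  3  1  0  2  1  3  2  0  0  1  1  2  2  3  3
P-positions are exactly the n with G(n) = 0.

0, 1, 6, 9, 14, 15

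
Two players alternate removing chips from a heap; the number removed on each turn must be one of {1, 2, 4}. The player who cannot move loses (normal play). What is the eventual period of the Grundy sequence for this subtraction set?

n :  0  1  2  3  4  5  6  7  8  9 10 11 12 13 14
G :  0  1  2  0  1  2  0  1  2  0  1  2  0  1  2
G(n+3) = G(n) holds for n = 0,…,3 (a full window of length max(S) = 4), so the sequence is purely periodic with period 3.

3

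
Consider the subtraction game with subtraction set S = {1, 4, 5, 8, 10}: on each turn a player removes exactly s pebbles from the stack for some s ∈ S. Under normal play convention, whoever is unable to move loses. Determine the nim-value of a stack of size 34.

3

n :  0  1  2  3  4  5  6  7  8  9 10 11 12 13 14 15 16 17 18 19 20 21 22 23 24 25 26 27 28 29 30 31 32 33 34
G :  0  1  0  1  2  3  2  3  4  0  1  0  1  2  3  2  3  4  0  1  0  1  2  3  2  3  4  0  1  0  1  2  3  2  3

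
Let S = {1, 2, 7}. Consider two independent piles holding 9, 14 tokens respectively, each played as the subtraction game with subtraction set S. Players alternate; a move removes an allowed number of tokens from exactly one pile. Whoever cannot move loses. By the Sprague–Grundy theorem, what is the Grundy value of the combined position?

2

All piles use S = {1, 2, 7}:
n :  0  1  2  3  4  5  6  7  8  9 10 11 12 13 14
G :  0  1  2  0  1  2  0  1  2  0  1  2  0  1  2
Pile A: G(9) = 0.
Pile B: G(14) = 2.
Combined Grundy value = 0 ⊕ 2 = 2.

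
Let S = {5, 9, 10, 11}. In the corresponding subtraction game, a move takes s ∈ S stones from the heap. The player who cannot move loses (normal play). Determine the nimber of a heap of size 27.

n :  0  1  2  3  4  5  6  7  8  9 10 11 12 13 14 15 16 17 18 19 20 21 22 23 24 25 26 27
G :  0  0  0  0  0  1  1  1  1  1  2  2  2  2  2  3  0  0  0  0  0  1  1  1  1  1  2  2

2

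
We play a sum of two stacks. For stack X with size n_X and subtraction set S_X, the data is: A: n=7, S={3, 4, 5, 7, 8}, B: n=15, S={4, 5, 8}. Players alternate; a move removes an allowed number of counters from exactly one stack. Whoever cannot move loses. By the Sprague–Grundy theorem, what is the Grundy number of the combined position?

Stack A, S = {3, 4, 5, 7, 8}:
G(0) = 0
G(1) = mex{} = 0
G(2) = mex{} = 0
G(3) = mex{0} = 1
G(4) = mex{0,0} = 1
G(5) = mex{0,0,0} = 1
G(6) = mex{1,0,0} = 2
G(7) = mex{1,1,0,0} = 2
G_A(7) = 2.
Stack B, S = {4, 5, 8}:
G(0) = 0
G(1) = mex{} = 0
G(2) = mex{} = 0
G(3) = mex{} = 0
G(4) = mex{0} = 1
G(5) = mex{0,0} = 1
G(6) = mex{0,0} = 1
G(7) = mex{0,0} = 1
G(8) = mex{1,0,0} = 2
G(9) = mex{1,1,0} = 2
G(10) = mex{1,1,0} = 2
G(11) = mex{1,1,0} = 2
G(12) = mex{2,1,1} = 0
G(13) = mex{2,2,1} = 0
G(14) = mex{2,2,1} = 0
G(15) = mex{2,2,1} = 0
G_B(15) = 0.
Combined Grundy value = 2 ⊕ 0 = 2.

2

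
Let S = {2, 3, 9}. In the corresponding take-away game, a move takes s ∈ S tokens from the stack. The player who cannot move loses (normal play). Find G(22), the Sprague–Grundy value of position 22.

0

G(0) = 0
G(1) = mex{} = 0
G(2) = mex{0} = 1
G(3) = mex{0,0} = 1
G(4) = mex{1,0} = 2
G(5) = mex{1,1} = 0
G(6) = mex{2,1} = 0
G(7) = mex{0,2} = 1
G(8) = mex{0,0} = 1
G(9) = mex{1,0,0} = 2
G(10) = mex{1,1,0} = 2
G(11) = mex{2,1,1} = 0
G(12) = mex{2,2,1} = 0
G(13) = mex{0,2,2} = 1
G(14) = mex{0,0,0} = 1
G(15) = mex{1,0,0} = 2
G(16) = mex{1,1,1} = 0
G(17) = mex{2,1,1} = 0
G(18) = mex{0,2,2} = 1
G(19) = mex{0,0,2} = 1
G(20) = mex{1,0,0} = 2
G(21) = mex{1,1,0} = 2
G(22) = mex{2,1,1} = 0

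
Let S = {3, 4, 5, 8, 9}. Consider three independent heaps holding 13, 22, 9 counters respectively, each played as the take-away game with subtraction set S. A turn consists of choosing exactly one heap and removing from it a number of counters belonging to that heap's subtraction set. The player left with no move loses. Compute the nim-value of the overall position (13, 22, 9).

All heaps use S = {3, 4, 5, 8, 9}:
G(0) = 0
G(1) = mex{} = 0
G(2) = mex{} = 0
G(3) = mex{0} = 1
G(4) = mex{0,0} = 1
G(5) = mex{0,0,0} = 1
G(6) = mex{1,0,0} = 2
G(7) = mex{1,1,0} = 2
G(8) = mex{1,1,1,0} = 2
G(9) = mex{2,1,1,0,0} = 3
G(10) = mex{2,2,1,0,0} = 3
G(11) = mex{2,2,2,1,0} = 3
G(12) = mex{3,2,2,1,1} = 0
G(13) = mex{3,3,2,1,1} = 0
G(14) = mex{3,3,3,2,1} = 0
G(15) = mex{0,3,3,2,2} = 1
G(16) = mex{0,0,3,2,2} = 1
G(17) = mex{0,0,0,3,2} = 1
G(18) = mex{1,0,0,3,3} = 2
G(19) = mex{1,1,0,3,3} = 2
G(20) = mex{1,1,1,0,3} = 2
G(21) = mex{2,1,1,0,0} = 3
G(22) = mex{2,2,1,0,0} = 3
Heap A: G(13) = 0.
Heap B: G(22) = 3.
Heap C: G(9) = 3.
Combined Grundy value = 0 ⊕ 3 ⊕ 3 = 0.

0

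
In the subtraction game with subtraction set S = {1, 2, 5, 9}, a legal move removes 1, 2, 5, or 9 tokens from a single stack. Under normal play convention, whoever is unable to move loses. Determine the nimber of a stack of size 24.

n :  0  1  2  3  4  5  6  7  8  9 10 11 12 13 14 15 16 17 18 19 20 21 22 23 24
G :  0  1  2  0  1  2  0  1  2  3  0  1  2  0  1  2  0  1  2  3  0  1  2  0  1

1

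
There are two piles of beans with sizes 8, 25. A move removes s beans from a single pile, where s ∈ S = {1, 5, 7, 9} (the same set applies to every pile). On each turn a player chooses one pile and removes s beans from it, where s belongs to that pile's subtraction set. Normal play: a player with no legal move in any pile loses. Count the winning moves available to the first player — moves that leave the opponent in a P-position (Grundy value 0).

7

All piles use S = {1, 5, 7, 9}:
G(0) = 0
G(1) = mex{0} = 1
G(2) = mex{1} = 0
G(3) = mex{0} = 1
G(4) = mex{1} = 0
G(5) = mex{0,0} = 1
G(6) = mex{1,1} = 0
G(7) = mex{0,0,0} = 1
G(8) = mex{1,1,1} = 0
G(9) = mex{0,0,0,0} = 1
G(10) = mex{1,1,1,1} = 0
G(11) = mex{0,0,0,0} = 1
G(12) = mex{1,1,1,1} = 0
G(13) = mex{0,0,0,0} = 1
G(14) = mex{1,1,1,1} = 0
G(15) = mex{0,0,0,0} = 1
G(16) = mex{1,1,1,1} = 0
G(17) = mex{0,0,0,0} = 1
G(18) = mex{1,1,1,1} = 0
G(19) = mex{0,0,0,0} = 1
G(20) = mex{1,1,1,1} = 0
G(21) = mex{0,0,0,0} = 1
G(22) = mex{1,1,1,1} = 0
G(23) = mex{0,0,0,0} = 1
G(24) = mex{1,1,1,1} = 0
G(25) = mex{0,0,0,0} = 1
Pile A: G(8) = 0.
Pile B: G(25) = 1.
Combined Grundy value = 0 ⊕ 1 = 1.
A winning move leaves total XOR = 0, i.e. changes one component's Grundy value g to g ⊕ X where X is the current total.
Pile A: need g' = 0⊕1 = 1. Options: 8−1→G=1, 8−5→G=1, 8−7→G=1. Hits: 3.
Pile B: need g' = 1⊕1 = 0. Options: 25−1→G=0, 25−5→G=0, 25−7→G=0, 25−9→G=0. Hits: 4.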